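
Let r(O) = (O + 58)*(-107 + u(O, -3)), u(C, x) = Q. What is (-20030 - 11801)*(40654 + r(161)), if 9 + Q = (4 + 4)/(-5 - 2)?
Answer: -3342191338/7 ≈ -4.7746e+8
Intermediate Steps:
Q = -71/7 (Q = -9 + (4 + 4)/(-5 - 2) = -9 + 8/(-7) = -9 + 8*(-⅐) = -9 - 8/7 = -71/7 ≈ -10.143)
u(C, x) = -71/7
r(O) = -47560/7 - 820*O/7 (r(O) = (O + 58)*(-107 - 71/7) = (58 + O)*(-820/7) = -47560/7 - 820*O/7)
(-20030 - 11801)*(40654 + r(161)) = (-20030 - 11801)*(40654 + (-47560/7 - 820/7*161)) = -31831*(40654 + (-47560/7 - 18860)) = -31831*(40654 - 179580/7) = -31831*104998/7 = -3342191338/7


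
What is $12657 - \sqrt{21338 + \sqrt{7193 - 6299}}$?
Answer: $12657 - \sqrt{21338 + \sqrt{894}} \approx 12511.0$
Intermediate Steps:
$12657 - \sqrt{21338 + \sqrt{7193 - 6299}} = 12657 - \sqrt{21338 + \sqrt{894}}$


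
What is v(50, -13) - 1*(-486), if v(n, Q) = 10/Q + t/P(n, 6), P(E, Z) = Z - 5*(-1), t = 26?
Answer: 69726/143 ≈ 487.59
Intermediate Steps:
P(E, Z) = 5 + Z (P(E, Z) = Z + 5 = 5 + Z)
v(n, Q) = 26/11 + 10/Q (v(n, Q) = 10/Q + 26/(5 + 6) = 10/Q + 26/11 = 26/11 + 10/Q)
v(50, -13) - 1*(-486) = (26/11 + 10/(-13)) - 1*(-486) = (26/11 + 10*(-1/13)) + 486 = (26/11 - 10/13) + 486 = 228/143 + 486 = 69726/143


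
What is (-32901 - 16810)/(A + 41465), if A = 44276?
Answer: -49711/85741 ≈ -0.57978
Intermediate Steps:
(-32901 - 16810)/(A + 41465) = (-32901 - 16810)/(44276 + 41465) = -49711/85741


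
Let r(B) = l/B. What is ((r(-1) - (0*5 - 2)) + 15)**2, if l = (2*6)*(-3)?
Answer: 2809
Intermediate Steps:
l = -36 (l = 12*(-3) = -36)
r(B) = -36/B
((r(-1) - (0*5 - 2)) + 15)**2 = ((-36/(-1) - (0*5 - 2)) + 15)**2 = ((-36*(-1) - (0 - 2)) + 15)**2 = ((36 - 1*(-2)) + 15)**2 = ((36 + 2) + 15)**2 = (38 + 15)**2 = 53**2 = 2809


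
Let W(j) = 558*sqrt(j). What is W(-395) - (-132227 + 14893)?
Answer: 117334 + 558*I*sqrt(395) ≈ 1.1733e+5 + 11090.0*I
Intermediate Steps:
W(-395) - (-132227 + 14893) = 558*sqrt(-395) - (-132227 + 14893) = 558*(I*sqrt(395)) - 1*(-117334) = 558*I*sqrt(395) + 117334 = 117334 + 558*I*sqrt(395)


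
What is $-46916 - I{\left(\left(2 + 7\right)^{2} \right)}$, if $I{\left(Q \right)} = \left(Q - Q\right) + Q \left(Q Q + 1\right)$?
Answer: $-578438$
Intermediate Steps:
$I{\left(Q \right)} = Q \left(1 + Q^{2}\right)$ ($I{\left(Q \right)} = 0 + Q \left(Q^{2} + 1\right) = 0 + Q \left(1 + Q^{2}\right) = Q \left(1 + Q^{2}\right)$)
$-46916 - I{\left(\left(2 + 7\right)^{2} \right)} = -46916 - \left(\left(2 + 7\right)^{2} + \left(\left(2 + 7\right)^{2}\right)^{3}\right) = -46916 - \left(9^{2} + \left(9^{2}\right)^{3}\right) = -46916 - \left(81 + 81^{3}\right) = -46916 - \left(81 + 531441\right) = -46916 - 531522 = -578438$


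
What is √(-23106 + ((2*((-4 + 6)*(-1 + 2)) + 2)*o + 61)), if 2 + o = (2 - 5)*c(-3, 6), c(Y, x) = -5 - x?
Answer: I*√22859 ≈ 151.19*I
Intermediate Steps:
o = 31 (o = -2 + (2 - 5)*(-5 - 1*6) = -2 - 3*(-5 - 6) = -2 - 3*(-11) = -2 + 33 = 31)
√(-23106 + ((2*((-4 + 6)*(-1 + 2)) + 2)*o + 61)) = √(-23106 + ((2*((-4 + 6)*(-1 + 2)) + 2)*31 + 61)) = √(-23106 + ((2*(2*1) + 2)*31 + 61)) = √(-23106 + ((2*2 + 2)*31 + 61)) = √(-23106 + ((4 + 2)*31 + 61)) = √(-23106 + (6*31 + 61)) = √(-23106 + (186 + 61)) = √(-23106 + 247) = √(-22859) = I*√22859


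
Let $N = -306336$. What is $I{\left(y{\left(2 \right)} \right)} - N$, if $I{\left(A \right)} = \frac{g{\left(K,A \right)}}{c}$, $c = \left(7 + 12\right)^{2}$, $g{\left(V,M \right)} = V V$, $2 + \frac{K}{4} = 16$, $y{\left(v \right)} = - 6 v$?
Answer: $\frac{110590432}{361} \approx 3.0634 \cdot 10^{5}$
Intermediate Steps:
$K = 56$ ($K = -8 + 4 \cdot 16 = -8 + 64 = 56$)
$g{\left(V,M \right)} = V^{2}$
$c = 361$ ($c = 19^{2} = 361$)
$I{\left(A \right)} = \frac{3136}{361}$ ($I{\left(A \right)} = \frac{56^{2}}{361} = 3136 \cdot \frac{1}{361} = \frac{3136}{361}$)
$I{\left(y{\left(2 \right)} \right)} - N = \frac{3136}{361} - -306336 = \frac{3136}{361} + 306336 = \frac{110590432}{361}$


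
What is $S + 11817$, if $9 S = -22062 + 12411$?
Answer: $\frac{32234}{3} \approx 10745.0$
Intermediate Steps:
$S = - \frac{3217}{3}$ ($S = \frac{-22062 + 12411}{9} = \frac{1}{9} \left(-9651\right) = - \frac{3217}{3} \approx -1072.3$)
$S + 11817 = - \frac{3217}{3} + 11817 = \frac{32234}{3}$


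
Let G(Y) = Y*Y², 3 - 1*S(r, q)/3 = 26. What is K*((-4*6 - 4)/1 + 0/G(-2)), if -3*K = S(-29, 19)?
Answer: -644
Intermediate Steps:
S(r, q) = -69 (S(r, q) = 9 - 3*26 = 9 - 78 = -69)
K = 23 (K = -⅓*(-69) = 23)
G(Y) = Y³
K*((-4*6 - 4)/1 + 0/G(-2)) = 23*((-4*6 - 4)/1 + 0/((-2)³)) = 23*((-24 - 4)*1 + 0/(-8)) = 23*(-28*1 + 0*(-⅛)) = 23*(-28 + 0) = 23*(-28) = -644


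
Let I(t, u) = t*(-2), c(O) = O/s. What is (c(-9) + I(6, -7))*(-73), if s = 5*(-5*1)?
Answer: 21243/25 ≈ 849.72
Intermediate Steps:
s = -25 (s = 5*(-5) = -25)
c(O) = -O/25 (c(O) = O/(-25) = O*(-1/25) = -O/25)
I(t, u) = -2*t
(c(-9) + I(6, -7))*(-73) = (-1/25*(-9) - 2*6)*(-73) = (9/25 - 12)*(-73) = -291/25*(-73) = 21243/25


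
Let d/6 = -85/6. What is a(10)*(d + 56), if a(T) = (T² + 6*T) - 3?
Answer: -4553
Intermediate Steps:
d = -85 (d = 6*(-85/6) = -85)
a(T) = -3 + T² + 6*T
a(10)*(d + 56) = (-3 + 10² + 6*10)*(-85 + 56) = (-3 + 100 + 60)*(-29) = 157*(-29) = -4553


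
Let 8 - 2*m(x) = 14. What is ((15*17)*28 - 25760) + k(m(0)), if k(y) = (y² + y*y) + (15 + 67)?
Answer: -18520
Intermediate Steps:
m(x) = -3 (m(x) = 4 - ½*14 = 4 - 7 = -3)
k(y) = 82 + 2*y² (k(y) = (y² + y²) + 82 = 2*y² + 82 = 82 + 2*y²)
((15*17)*28 - 25760) + k(m(0)) = ((15*17)*28 - 25760) + (82 + 2*(-3)²) = (255*28 - 25760) + (82 + 2*9) = (7140 - 25760) + (82 + 18) = -18620 + 100 = -18520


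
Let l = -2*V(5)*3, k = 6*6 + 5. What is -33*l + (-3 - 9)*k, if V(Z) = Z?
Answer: 498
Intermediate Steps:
k = 41 (k = 36 + 5 = 41)
l = -30 (l = -2*5*3 = -10*3 = -30)
-33*l + (-3 - 9)*k = -33*(-30) + (-3 - 9)*41 = 990 - 12*41 = 990 - 492 = 498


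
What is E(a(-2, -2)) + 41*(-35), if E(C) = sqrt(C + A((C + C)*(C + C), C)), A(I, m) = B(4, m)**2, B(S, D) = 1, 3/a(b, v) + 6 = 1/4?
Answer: -1435 + sqrt(253)/23 ≈ -1434.3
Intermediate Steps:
a(b, v) = -12/23 (a(b, v) = 3/(-6 + 1/4) = 3/(-23/4) = 3*(-4/23) = -12/23)
A(I, m) = 1 (A(I, m) = 1**2 = 1)
E(C) = sqrt(1 + C) (E(C) = sqrt(C + 1) = sqrt(1 + C))
E(a(-2, -2)) + 41*(-35) = sqrt(1 - 12/23) + 41*(-35) = sqrt(11/23) - 1435 = sqrt(253)/23 - 1435 = -1435 + sqrt(253)/23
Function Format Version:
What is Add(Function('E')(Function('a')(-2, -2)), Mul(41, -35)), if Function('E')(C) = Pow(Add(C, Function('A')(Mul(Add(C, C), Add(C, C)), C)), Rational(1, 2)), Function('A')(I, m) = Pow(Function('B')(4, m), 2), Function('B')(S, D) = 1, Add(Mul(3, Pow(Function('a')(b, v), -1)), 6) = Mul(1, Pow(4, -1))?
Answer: Add(-1435, Mul(Rational(1, 23), Pow(253, Rational(1, 2)))) ≈ -1434.3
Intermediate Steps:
Function('a')(b, v) = Rational(-12, 23) (Function('a')(b, v) = Mul(3, Pow(Add(-6, Mul(1, Pow(4, -1))), -1)) = Mul(3, Pow(Add(-6, Mul(1, Rational(1, 4))), -1)) = Mul(3, Pow(Add(-6, Rational(1, 4)), -1)) = Mul(3, Pow(Rational(-23, 4), -1)) = Mul(3, Rational(-4, 23)) = Rational(-12, 23))
Function('A')(I, m) = 1 (Function('A')(I, m) = Pow(1, 2) = 1)
Function('E')(C) = Pow(Add(1, C), Rational(1, 2)) (Function('E')(C) = Pow(Add(C, 1), Rational(1, 2)) = Pow(Add(1, C), Rational(1, 2)))
Add(Function('E')(Function('a')(-2, -2)), Mul(41, -35)) = Add(Pow(Add(1, Rational(-12, 23)), Rational(1, 2)), Mul(41, -35)) = Add(Pow(Rational(11, 23), Rational(1, 2)), -1435) = Add(Mul(Rational(1, 23), Pow(253, Rational(1, 2))), -1435) = Add(-1435, Mul(Rational(1, 23), Pow(253, Rational(1, 2))))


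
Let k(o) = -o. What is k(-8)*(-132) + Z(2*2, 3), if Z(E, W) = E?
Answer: -1052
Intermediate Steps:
k(-8)*(-132) + Z(2*2, 3) = -1*(-8)*(-132) + 2*2 = 8*(-132) + 4 = -1056 + 4 = -1052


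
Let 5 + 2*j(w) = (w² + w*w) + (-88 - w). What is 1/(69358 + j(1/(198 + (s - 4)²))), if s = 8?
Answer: 11449/793547337 ≈ 1.4428e-5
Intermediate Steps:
j(w) = -93/2 + w² - w/2 (j(w) = -5/2 + ((w² + w*w) + (-88 - w))/2 = -5/2 + ((w² + w²) + (-88 - w))/2 = -5/2 + (2*w² + (-88 - w))/2 = -5/2 + (-88 - w + 2*w²)/2 = -5/2 + (-44 + w² - w/2) = -93/2 + w² - w/2)
1/(69358 + j(1/(198 + (s - 4)²))) = 1/(69358 + (-93/2 + (1/(198 + (8 - 4)²))² - 1/(2*(198 + (8 - 4)²)))) = 1/(69358 + (-93/2 + (1/(198 + 4²))² - 1/(2*(198 + 4²)))) = 1/(69358 + (-93/2 + (1/(198 + 16))² - 1/(2*(198 + 16)))) = 1/(69358 + (-93/2 + (1/214)² - ½/214)) = 1/(69358 + (-93/2 + (1/214)² - ½*1/214)) = 1/(69358 + (-93/2 + 1/45796 - 1/428)) = 1/(69358 - 532405/11449) = 1/(793547337/11449) = 11449/793547337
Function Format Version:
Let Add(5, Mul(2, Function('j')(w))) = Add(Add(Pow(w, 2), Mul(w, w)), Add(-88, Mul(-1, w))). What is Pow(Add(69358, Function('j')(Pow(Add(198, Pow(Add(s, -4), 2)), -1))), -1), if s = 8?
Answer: Rational(11449, 793547337) ≈ 1.4428e-5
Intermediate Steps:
Function('j')(w) = Add(Rational(-93, 2), Pow(w, 2), Mul(Rational(-1, 2), w)) (Function('j')(w) = Add(Rational(-5, 2), Mul(Rational(1, 2), Add(Add(Pow(w, 2), Mul(w, w)), Add(-88, Mul(-1, w))))) = Add(Rational(-5, 2), Mul(Rational(1, 2), Add(Add(Pow(w, 2), Pow(w, 2)), Add(-88, Mul(-1, w))))) = Add(Rational(-5, 2), Mul(Rational(1, 2), Add(Mul(2, Pow(w, 2)), Add(-88, Mul(-1, w))))) = Add(Rational(-5, 2), Mul(Rational(1, 2), Add(-88, Mul(-1, w), Mul(2, Pow(w, 2))))) = Add(Rational(-5, 2), Add(-44, Pow(w, 2), Mul(Rational(-1, 2), w))) = Add(Rational(-93, 2), Pow(w, 2), Mul(Rational(-1, 2), w)))
Pow(Add(69358, Function('j')(Pow(Add(198, Pow(Add(s, -4), 2)), -1))), -1) = Pow(Add(69358, Add(Rational(-93, 2), Pow(Pow(Add(198, Pow(Add(8, -4), 2)), -1), 2), Mul(Rational(-1, 2), Pow(Add(198, Pow(Add(8, -4), 2)), -1)))), -1) = Pow(Add(69358, Add(Rational(-93, 2), Pow(Pow(Add(198, Pow(4, 2)), -1), 2), Mul(Rational(-1, 2), Pow(Add(198, Pow(4, 2)), -1)))), -1) = Pow(Add(69358, Add(Rational(-93, 2), Pow(Pow(Add(198, 16), -1), 2), Mul(Rational(-1, 2), Pow(Add(198, 16), -1)))), -1) = Pow(Add(69358, Add(Rational(-93, 2), Pow(Pow(214, -1), 2), Mul(Rational(-1, 2), Pow(214, -1)))), -1) = Pow(Add(69358, Add(Rational(-93, 2), Pow(Rational(1, 214), 2), Mul(Rational(-1, 2), Rational(1, 214)))), -1) = Pow(Add(69358, Add(Rational(-93, 2), Rational(1, 45796), Rational(-1, 428))), -1) = Pow(Add(69358, Rational(-532405, 11449)), -1) = Pow(Rational(793547337, 11449), -1) = Rational(11449, 793547337)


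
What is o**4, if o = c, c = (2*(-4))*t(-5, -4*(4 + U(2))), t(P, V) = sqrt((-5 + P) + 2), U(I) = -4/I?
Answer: 262144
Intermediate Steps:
t(P, V) = sqrt(-3 + P)
c = -16*I*sqrt(2) (c = (2*(-4))*sqrt(-3 - 5) = -16*I*sqrt(2) ≈ -22.627*I)
o = -16*I*sqrt(2) ≈ -22.627*I
o**4 = (-16*I*sqrt(2))**4 = 262144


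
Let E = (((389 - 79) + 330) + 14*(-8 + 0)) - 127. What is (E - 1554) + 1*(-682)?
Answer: -1835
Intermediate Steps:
E = 401 (E = ((310 + 330) + 14*(-8)) - 127 = (640 - 112) - 127 = 528 - 127 = 401)
(E - 1554) + 1*(-682) = (401 - 1554) + 1*(-682) = -1153 - 682 = -1835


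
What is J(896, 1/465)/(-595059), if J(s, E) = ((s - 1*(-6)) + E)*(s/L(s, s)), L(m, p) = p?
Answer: -419431/276702435 ≈ -0.0015158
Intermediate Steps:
J(s, E) = 6 + E + s (J(s, E) = ((s - 1*(-6)) + E)*(s/s) = ((s + 6) + E)*1 = ((6 + s) + E)*1 = (6 + E + s)*1 = 6 + E + s)
J(896, 1/465)/(-595059) = (6 + 1/465 + 896)/(-595059) = (6 + 1/465 + 896)*(-1/595059) = (419431/465)*(-1/595059) = -419431/276702435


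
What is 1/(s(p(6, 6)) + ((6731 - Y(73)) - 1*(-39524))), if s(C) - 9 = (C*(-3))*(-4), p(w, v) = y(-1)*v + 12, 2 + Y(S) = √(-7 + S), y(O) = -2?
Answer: 701/32432465 + √66/2140542690 ≈ 2.1618e-5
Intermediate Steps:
Y(S) = -2 + √(-7 + S)
p(w, v) = 12 - 2*v (p(w, v) = -2*v + 12 = 12 - 2*v)
s(C) = 9 + 12*C (s(C) = 9 + (C*(-3))*(-4) = 9 - 3*C*(-4) = 9 + 12*C)
1/(s(p(6, 6)) + ((6731 - Y(73)) - 1*(-39524))) = 1/((9 + 12*(12 - 2*6)) + ((6731 - (-2 + √(-7 + 73))) - 1*(-39524))) = 1/((9 + 12*(12 - 12)) + ((6731 - (-2 + √66)) + 39524)) = 1/((9 + 12*0) + ((6731 + (2 - √66)) + 39524)) = 1/((9 + 0) + ((6733 - √66) + 39524)) = 1/(9 + (46257 - √66)) = 1/(46266 - √66)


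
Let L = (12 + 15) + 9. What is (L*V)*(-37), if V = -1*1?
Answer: 1332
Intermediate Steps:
V = -1
L = 36 (L = 27 + 9 = 36)
(L*V)*(-37) = (36*(-1))*(-37) = -36*(-37) = 1332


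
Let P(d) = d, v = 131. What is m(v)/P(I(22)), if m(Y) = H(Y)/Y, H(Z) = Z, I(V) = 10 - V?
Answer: -1/12 ≈ -0.083333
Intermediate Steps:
m(Y) = 1 (m(Y) = Y/Y = 1)
m(v)/P(I(22)) = 1/(10 - 1*22) = 1/(10 - 22) = 1/(-12) = 1*(-1/12) = -1/12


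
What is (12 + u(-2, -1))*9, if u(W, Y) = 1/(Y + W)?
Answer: 105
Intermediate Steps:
u(W, Y) = 1/(W + Y)
(12 + u(-2, -1))*9 = (12 + 1/(-2 - 1))*9 = (12 + 1/(-3))*9 = (12 - ⅓)*9 = (35/3)*9 = 105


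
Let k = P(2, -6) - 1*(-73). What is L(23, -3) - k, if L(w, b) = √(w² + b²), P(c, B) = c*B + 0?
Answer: -61 + √538 ≈ -37.805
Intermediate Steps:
P(c, B) = B*c (P(c, B) = B*c + 0 = B*c)
k = 61 (k = -6*2 - 1*(-73) = -12 + 73 = 61)
L(w, b) = √(b² + w²)
L(23, -3) - k = √((-3)² + 23²) - 1*61 = √(9 + 529) - 61 = √538 - 61 = -61 + √538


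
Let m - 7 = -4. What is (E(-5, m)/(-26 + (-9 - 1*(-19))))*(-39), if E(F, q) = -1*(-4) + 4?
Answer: 39/2 ≈ 19.500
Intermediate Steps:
m = 3 (m = 7 - 4 = 3)
E(F, q) = 8 (E(F, q) = 4 + 4 = 8)
(E(-5, m)/(-26 + (-9 - 1*(-19))))*(-39) = (8/(-26 + (-9 - 1*(-19))))*(-39) = (8/(-26 + (-9 + 19)))*(-39) = (8/(-26 + 10))*(-39) = (8/(-16))*(-39) = (8*(-1/16))*(-39) = -½*(-39) = 39/2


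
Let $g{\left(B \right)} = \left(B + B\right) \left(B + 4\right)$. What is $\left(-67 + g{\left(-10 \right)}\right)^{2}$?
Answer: $2809$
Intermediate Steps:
$g{\left(B \right)} = 2 B \left(4 + B\right)$
$\left(-67 + g{\left(-10 \right)}\right)^{2} = \left(-67 + 2 \left(-10\right) \left(4 - 10\right)\right)^{2} = \left(-67 + 2 \left(-10\right) \left(-6\right)\right)^{2} = \left(-67 + 120\right)^{2} = 53^{2} = 2809$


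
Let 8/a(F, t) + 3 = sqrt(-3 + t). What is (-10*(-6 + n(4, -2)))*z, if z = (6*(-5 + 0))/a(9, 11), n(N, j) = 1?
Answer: 1125/2 - 375*sqrt(2) ≈ 32.170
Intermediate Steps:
a(F, t) = 8/(-3 + sqrt(-3 + t))
z = 45/4 - 15*sqrt(2)/2 (z = (6*(-5 + 0))/((8/(-3 + sqrt(-3 + 11)))) = (6*(-5))/((8/(-3 + sqrt(8)))) = -(-45/4 + 15*sqrt(2)/2) = -30*(-3/8 + sqrt(2)/4) = 45/4 - 15*sqrt(2)/2 ≈ 0.64340)
(-10*(-6 + n(4, -2)))*z = (-10*(-6 + 1))*(45/4 - 15*sqrt(2)/2) = (-10*(-5))*(45/4 - 15*sqrt(2)/2) = 50*(45/4 - 15*sqrt(2)/2) = 1125/2 - 375*sqrt(2)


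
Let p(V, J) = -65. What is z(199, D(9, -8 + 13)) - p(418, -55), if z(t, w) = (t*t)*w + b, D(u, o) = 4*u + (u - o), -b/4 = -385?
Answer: 1585645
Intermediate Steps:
b = 1540 (b = -4*(-385) = 1540)
D(u, o) = -o + 5*u
z(t, w) = 1540 + w*t² (z(t, w) = (t*t)*w + 1540 = t²*w + 1540 = w*t² + 1540 = 1540 + w*t²)
z(199, D(9, -8 + 13)) - p(418, -55) = (1540 + (-(-8 + 13) + 5*9)*199²) - 1*(-65) = (1540 + (-1*5 + 45)*39601) + 65 = (1540 + (-5 + 45)*39601) + 65 = (1540 + 40*39601) + 65 = (1540 + 1584040) + 65 = 1585580 + 65 = 1585645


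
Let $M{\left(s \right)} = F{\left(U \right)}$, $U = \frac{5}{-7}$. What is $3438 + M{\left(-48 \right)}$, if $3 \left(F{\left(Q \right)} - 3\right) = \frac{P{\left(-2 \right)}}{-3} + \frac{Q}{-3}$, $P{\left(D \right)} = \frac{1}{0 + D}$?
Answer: $\frac{433583}{126} \approx 3441.1$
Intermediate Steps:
$P{\left(D \right)} = \frac{1}{D}$
$U = - \frac{5}{7}$ ($U = 5 \left(- \frac{1}{7}\right) = - \frac{5}{7} \approx -0.71429$)
$F{\left(Q \right)} = \frac{55}{18} - \frac{Q}{9}$ ($F{\left(Q \right)} = 3 + \frac{\frac{1}{\left(-2\right) \left(-3\right)} + \frac{Q}{-3}}{3} = 3 + \frac{\left(- \frac{1}{2}\right) \left(- \frac{1}{3}\right) + Q \left(- \frac{1}{3}\right)}{3} = 3 + \frac{\frac{1}{6} - \frac{Q}{3}}{3} = 3 - \left(- \frac{1}{18} + \frac{Q}{9}\right) = \frac{55}{18} - \frac{Q}{9}$)
$M{\left(s \right)} = \frac{395}{126}$ ($M{\left(s \right)} = \frac{55}{18} - - \frac{5}{63} = \frac{55}{18} + \frac{5}{63} = \frac{395}{126}$)
$3438 + M{\left(-48 \right)} = 3438 + \frac{395}{126} = \frac{433583}{126}$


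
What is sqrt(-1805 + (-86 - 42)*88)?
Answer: I*sqrt(13069) ≈ 114.32*I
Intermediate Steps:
sqrt(-1805 + (-86 - 42)*88) = sqrt(-1805 - 128*88) = sqrt(-1805 - 11264) = sqrt(-13069) = I*sqrt(13069)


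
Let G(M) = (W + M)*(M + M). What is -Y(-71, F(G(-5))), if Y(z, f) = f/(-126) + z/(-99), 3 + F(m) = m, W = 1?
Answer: -587/1386 ≈ -0.42352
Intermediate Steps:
G(M) = 2*M*(1 + M) (G(M) = (1 + M)*(M + M) = (1 + M)*(2*M) = 2*M*(1 + M))
F(m) = -3 + m
Y(z, f) = -z/99 - f/126 (Y(z, f) = f*(-1/126) + z*(-1/99) = -f/126 - z/99 = -z/99 - f/126)
-Y(-71, F(G(-5))) = -(-1/99*(-71) - (-3 + 2*(-5)*(1 - 5))/126) = -(71/99 - (-3 + 2*(-5)*(-4))/126) = -(71/99 - (-3 + 40)/126) = -(71/99 - 1/126*37) = -(71/99 - 37/126) = -1*587/1386 = -587/1386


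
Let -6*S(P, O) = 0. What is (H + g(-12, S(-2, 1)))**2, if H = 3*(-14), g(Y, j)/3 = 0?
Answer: 1764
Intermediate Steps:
S(P, O) = 0 (S(P, O) = -1/6*0 = 0)
g(Y, j) = 0 (g(Y, j) = 3*0 = 0)
H = -42
(H + g(-12, S(-2, 1)))**2 = (-42 + 0)**2 = (-42)**2 = 1764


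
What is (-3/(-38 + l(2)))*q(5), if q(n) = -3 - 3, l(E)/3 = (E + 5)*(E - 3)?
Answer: -18/59 ≈ -0.30508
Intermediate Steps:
l(E) = 3*(-3 + E)*(5 + E) (l(E) = 3*((E + 5)*(E - 3)) = 3*((5 + E)*(-3 + E)) = 3*((-3 + E)*(5 + E)) = 3*(-3 + E)*(5 + E))
q(n) = -6
(-3/(-38 + l(2)))*q(5) = (-3/(-38 + (-45 + 3*2² + 6*2)))*(-6) = (-3/(-38 + (-45 + 3*4 + 12)))*(-6) = (-3/(-38 + (-45 + 12 + 12)))*(-6) = (-3/(-38 - 21))*(-6) = (-3/(-59))*(-6) = -1/59*(-3)*(-6) = (3/59)*(-6) = -18/59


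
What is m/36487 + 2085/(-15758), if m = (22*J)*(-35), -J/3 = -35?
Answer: -122737245/52269286 ≈ -2.3482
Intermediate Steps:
J = 105 (J = -3*(-35) = 105)
m = -80850 (m = (22*105)*(-35) = 2310*(-35) = -80850)
m/36487 + 2085/(-15758) = -80850/36487 + 2085/(-15758) = -80850*1/36487 + 2085*(-1/15758) = -7350/3317 - 2085/15758 = -122737245/52269286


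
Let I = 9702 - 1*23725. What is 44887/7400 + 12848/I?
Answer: 14442573/2804600 ≈ 5.1496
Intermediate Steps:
I = -14023 (I = 9702 - 23725 = -14023)
44887/7400 + 12848/I = 44887/7400 + 12848/(-14023) = 44887*(1/7400) + 12848*(-1/14023) = 44887/7400 - 12848/14023 = 14442573/2804600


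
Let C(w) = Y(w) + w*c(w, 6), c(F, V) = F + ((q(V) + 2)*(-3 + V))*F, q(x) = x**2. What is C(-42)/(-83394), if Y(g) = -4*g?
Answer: -33838/13899 ≈ -2.4346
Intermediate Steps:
c(F, V) = F + F*(-3 + V)*(2 + V**2) (c(F, V) = F + ((V**2 + 2)*(-3 + V))*F = F + ((2 + V**2)*(-3 + V))*F = F + ((-3 + V)*(2 + V**2))*F = F + F*(-3 + V)*(2 + V**2))
C(w) = -4*w + 115*w**2 (C(w) = -4*w + w*(w*(-5 + 6**3 - 3*6**2 + 2*6)) = -4*w + w*(w*(-5 + 216 - 3*36 + 12)) = -4*w + w*(w*(-5 + 216 - 108 + 12)) = -4*w + w*(w*115) = -4*w + w*(115*w) = -4*w + 115*w**2)
C(-42)/(-83394) = -42*(-4 + 115*(-42))/(-83394) = -42*(-4 - 4830)*(-1/83394) = -42*(-4834)*(-1/83394) = 203028*(-1/83394) = -33838/13899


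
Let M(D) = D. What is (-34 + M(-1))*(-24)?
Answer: 840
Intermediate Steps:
(-34 + M(-1))*(-24) = (-34 - 1)*(-24) = -35*(-24) = 840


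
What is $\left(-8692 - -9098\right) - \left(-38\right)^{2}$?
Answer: $-1038$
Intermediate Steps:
$\left(-8692 - -9098\right) - \left(-38\right)^{2} = \left(-8692 + 9098\right) - 1444 = 406 - 1444 = -1038$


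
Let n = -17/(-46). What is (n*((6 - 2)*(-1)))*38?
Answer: -1292/23 ≈ -56.174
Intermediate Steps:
n = 17/46 (n = -17*(-1/46) = 17/46 ≈ 0.36957)
(n*((6 - 2)*(-1)))*38 = (17*((6 - 2)*(-1))/46)*38 = (17*(4*(-1))/46)*38 = ((17/46)*(-4))*38 = -34/23*38 = -1292/23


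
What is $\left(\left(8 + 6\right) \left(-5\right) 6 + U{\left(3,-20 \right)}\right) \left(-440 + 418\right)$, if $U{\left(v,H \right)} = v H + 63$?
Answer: $9174$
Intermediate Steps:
$U{\left(v,H \right)} = 63 + H v$ ($U{\left(v,H \right)} = H v + 63 = 63 + H v$)
$\left(\left(8 + 6\right) \left(-5\right) 6 + U{\left(3,-20 \right)}\right) \left(-440 + 418\right) = \left(\left(8 + 6\right) \left(-5\right) 6 + \left(63 - 60\right)\right) \left(-440 + 418\right) = \left(14 \left(-5\right) 6 + \left(63 - 60\right)\right) \left(-22\right) = \left(\left(-70\right) 6 + 3\right) \left(-22\right) = \left(-420 + 3\right) \left(-22\right) = \left(-417\right) \left(-22\right) = 9174$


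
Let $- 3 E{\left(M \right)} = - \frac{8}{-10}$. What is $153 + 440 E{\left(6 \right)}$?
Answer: $\frac{107}{3} \approx 35.667$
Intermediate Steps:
$E{\left(M \right)} = - \frac{4}{15}$ ($E{\left(M \right)} = - \frac{\left(-8\right) \frac{1}{-10}}{3} = - \frac{\left(-8\right) \left(- \frac{1}{10}\right)}{3} = \left(- \frac{1}{3}\right) \frac{4}{5} = - \frac{4}{15}$)
$153 + 440 E{\left(6 \right)} = 153 + 440 \left(- \frac{4}{15}\right) = 153 - \frac{352}{3} = \frac{107}{3}$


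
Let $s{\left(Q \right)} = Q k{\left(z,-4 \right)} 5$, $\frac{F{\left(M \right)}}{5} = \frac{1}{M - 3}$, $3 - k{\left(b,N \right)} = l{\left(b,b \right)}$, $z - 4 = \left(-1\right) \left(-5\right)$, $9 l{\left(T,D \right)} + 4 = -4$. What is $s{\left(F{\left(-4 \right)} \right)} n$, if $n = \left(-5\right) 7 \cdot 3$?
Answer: $\frac{4375}{3} \approx 1458.3$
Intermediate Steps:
$l{\left(T,D \right)} = - \frac{8}{9}$ ($l{\left(T,D \right)} = - \frac{4}{9} + \frac{1}{9} \left(-4\right) = - \frac{4}{9} - \frac{4}{9} = - \frac{8}{9}$)
$z = 9$ ($z = 4 - -5 = 4 + 5 = 9$)
$k{\left(b,N \right)} = \frac{35}{9}$ ($k{\left(b,N \right)} = 3 - - \frac{8}{9} = 3 + \frac{8}{9} = \frac{35}{9}$)
$n = -105$ ($n = \left(-35\right) 3 = -105$)
$F{\left(M \right)} = \frac{5}{-3 + M}$ ($F{\left(M \right)} = \frac{5}{M - 3} = \frac{5}{-3 + M}$)
$s{\left(Q \right)} = \frac{175 Q}{9}$ ($s{\left(Q \right)} = Q \frac{35}{9} \cdot 5 = \frac{35 Q}{9} \cdot 5 = \frac{175 Q}{9}$)
$s{\left(F{\left(-4 \right)} \right)} n = \frac{175 \frac{5}{-3 - 4}}{9} \left(-105\right) = \frac{175 \frac{5}{-7}}{9} \left(-105\right) = \frac{175 \cdot 5 \left(- \frac{1}{7}\right)}{9} \left(-105\right) = \frac{175}{9} \left(- \frac{5}{7}\right) \left(-105\right) = \left(- \frac{125}{9}\right) \left(-105\right) = \frac{4375}{3}$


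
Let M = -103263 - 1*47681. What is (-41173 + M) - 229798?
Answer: -421915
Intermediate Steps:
M = -150944 (M = -103263 - 47681 = -150944)
(-41173 + M) - 229798 = (-41173 - 150944) - 229798 = -192117 - 229798 = -421915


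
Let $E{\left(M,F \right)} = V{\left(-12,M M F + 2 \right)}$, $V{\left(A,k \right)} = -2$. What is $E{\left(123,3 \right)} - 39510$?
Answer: $-39512$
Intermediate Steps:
$E{\left(M,F \right)} = -2$
$E{\left(123,3 \right)} - 39510 = -2 - 39510 = -39512$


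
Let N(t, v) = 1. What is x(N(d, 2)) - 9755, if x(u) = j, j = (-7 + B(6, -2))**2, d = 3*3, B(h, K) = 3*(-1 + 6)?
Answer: -9691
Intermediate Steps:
B(h, K) = 15 (B(h, K) = 3*5 = 15)
d = 9
j = 64 (j = (-7 + 15)**2 = 8**2 = 64)
x(u) = 64
x(N(d, 2)) - 9755 = 64 - 9755 = -9691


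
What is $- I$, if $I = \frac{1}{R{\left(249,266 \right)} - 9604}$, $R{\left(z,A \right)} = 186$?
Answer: $\frac{1}{9418} \approx 0.00010618$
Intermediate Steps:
$I = - \frac{1}{9418}$ ($I = \frac{1}{186 - 9604} = \frac{1}{-9418} = - \frac{1}{9418} \approx -0.00010618$)
$- I = \left(-1\right) \left(- \frac{1}{9418}\right) = \frac{1}{9418}$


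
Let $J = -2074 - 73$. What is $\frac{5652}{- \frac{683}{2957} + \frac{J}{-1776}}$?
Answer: $\frac{29682224064}{5135671} \approx 5779.6$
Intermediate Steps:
$J = -2147$
$\frac{5652}{- \frac{683}{2957} + \frac{J}{-1776}} = \frac{5652}{- \frac{683}{2957} - \frac{2147}{-1776}} = \frac{5652}{\left(-683\right) \frac{1}{2957} - - \frac{2147}{1776}} = \frac{5652}{- \frac{683}{2957} + \frac{2147}{1776}} = \frac{5652}{\frac{5135671}{5251632}} = 5652 \cdot \frac{5251632}{5135671} = \frac{29682224064}{5135671}$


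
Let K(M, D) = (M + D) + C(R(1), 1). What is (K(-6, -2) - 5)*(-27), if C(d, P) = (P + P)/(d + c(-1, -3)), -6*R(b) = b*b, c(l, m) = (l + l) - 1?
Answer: 6993/19 ≈ 368.05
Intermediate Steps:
c(l, m) = -1 + 2*l (c(l, m) = 2*l - 1 = -1 + 2*l)
R(b) = -b**2/6 (R(b) = -b*b/6 = -b**2/6)
C(d, P) = 2*P/(-3 + d) (C(d, P) = (P + P)/(d + (-1 + 2*(-1))) = (2*P)/(d + (-1 - 2)) = (2*P)/(d - 3) = (2*P)/(-3 + d) = 2*P/(-3 + d))
K(M, D) = -12/19 + D + M (K(M, D) = (M + D) + 2*1/(-3 - 1/6*1**2) = (D + M) + 2*1/(-3 - 1/6*1) = (D + M) + 2*1/(-3 - 1/6) = (D + M) + 2*1/(-19/6) = (D + M) + 2*1*(-6/19) = (D + M) - 12/19 = -12/19 + D + M)
(K(-6, -2) - 5)*(-27) = ((-12/19 - 2 - 6) - 5)*(-27) = (-164/19 - 5)*(-27) = -259/19*(-27) = 6993/19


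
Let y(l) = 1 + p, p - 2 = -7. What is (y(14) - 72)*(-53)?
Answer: 4028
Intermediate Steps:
p = -5 (p = 2 - 7 = -5)
y(l) = -4 (y(l) = 1 - 5 = -4)
(y(14) - 72)*(-53) = (-4 - 72)*(-53) = -76*(-53) = 4028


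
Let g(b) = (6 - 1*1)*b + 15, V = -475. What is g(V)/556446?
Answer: -1180/278223 ≈ -0.0042412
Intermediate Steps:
g(b) = 15 + 5*b (g(b) = (6 - 1)*b + 15 = 5*b + 15 = 15 + 5*b)
g(V)/556446 = (15 + 5*(-475))/556446 = (15 - 2375)*(1/556446) = -2360*1/556446 = -1180/278223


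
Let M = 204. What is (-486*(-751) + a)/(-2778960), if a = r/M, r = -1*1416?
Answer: -1551161/11810580 ≈ -0.13134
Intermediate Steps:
r = -1416
a = -118/17 (a = -1416/204 = -1416*1/204 = -118/17 ≈ -6.9412)
(-486*(-751) + a)/(-2778960) = (-486*(-751) - 118/17)/(-2778960) = (364986 - 118/17)*(-1/2778960) = (6204644/17)*(-1/2778960) = -1551161/11810580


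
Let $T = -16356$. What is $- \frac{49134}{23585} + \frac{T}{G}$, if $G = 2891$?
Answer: $- \frac{527802654}{68184235} \approx -7.7408$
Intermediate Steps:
$- \frac{49134}{23585} + \frac{T}{G} = - \frac{49134}{23585} - \frac{16356}{2891} = - \frac{527802654}{68184235}$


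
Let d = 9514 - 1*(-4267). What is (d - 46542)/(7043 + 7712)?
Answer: -32761/14755 ≈ -2.2203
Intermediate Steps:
d = 13781 (d = 9514 + 4267 = 13781)
(d - 46542)/(7043 + 7712) = (13781 - 46542)/(7043 + 7712) = -32761/14755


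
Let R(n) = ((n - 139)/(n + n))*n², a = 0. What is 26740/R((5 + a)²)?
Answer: -5348/285 ≈ -18.765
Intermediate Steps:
R(n) = n*(-139 + n)/2 (R(n) = ((-139 + n)/((2*n)))*n² = ((-139 + n)*(1/(2*n)))*n² = ((-139 + n)/(2*n))*n² = n*(-139 + n)/2)
26740/R((5 + a)²) = 26740/(((5 + 0)²*(-139 + (5 + 0)²)/2)) = 26740/(((½)*5²*(-139 + 5²))) = 26740/(((½)*25*(-139 + 25))) = 26740/(((½)*25*(-114))) = 26740/(-1425) = 26740*(-1/1425) = -5348/285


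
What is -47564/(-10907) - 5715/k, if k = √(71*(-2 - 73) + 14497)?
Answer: 47564/10907 - 5715*√2293/4586 ≈ -55.313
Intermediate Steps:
k = 2*√2293 (k = √(71*(-75) + 14497) = √(-5325 + 14497) = √9172 = 2*√2293 ≈ 95.771)
-47564/(-10907) - 5715/k = -47564/(-10907) - 5715*√2293/4586 = -47564*(-1/10907) - 5715*√2293/4586 = 47564/10907 - 5715*√2293/4586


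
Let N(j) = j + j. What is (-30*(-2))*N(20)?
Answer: 2400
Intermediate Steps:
N(j) = 2*j
(-30*(-2))*N(20) = (-30*(-2))*(2*20) = 60*40 = 2400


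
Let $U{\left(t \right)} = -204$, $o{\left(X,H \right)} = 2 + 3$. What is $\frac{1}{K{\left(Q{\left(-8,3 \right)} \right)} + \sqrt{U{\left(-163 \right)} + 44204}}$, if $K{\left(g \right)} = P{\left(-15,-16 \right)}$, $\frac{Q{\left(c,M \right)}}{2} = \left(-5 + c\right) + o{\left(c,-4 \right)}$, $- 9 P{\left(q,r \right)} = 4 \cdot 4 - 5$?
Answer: $\frac{9}{323989} + \frac{1620 \sqrt{110}}{3563879} \approx 0.0047953$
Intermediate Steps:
$o{\left(X,H \right)} = 5$
$P{\left(q,r \right)} = - \frac{11}{9}$ ($P{\left(q,r \right)} = - \frac{4 \cdot 4 - 5}{9} = - \frac{16 - 5}{9} = \left(- \frac{1}{9}\right) 11 = - \frac{11}{9}$)
$Q{\left(c,M \right)} = 2 c$ ($Q{\left(c,M \right)} = 2 \left(\left(-5 + c\right) + 5\right) = 2 c$)
$K{\left(g \right)} = - \frac{11}{9}$
$\frac{1}{K{\left(Q{\left(-8,3 \right)} \right)} + \sqrt{U{\left(-163 \right)} + 44204}} = \frac{1}{- \frac{11}{9} + \sqrt{-204 + 44204}} = \frac{1}{- \frac{11}{9} + \sqrt{44000}} = \frac{1}{- \frac{11}{9} + 20 \sqrt{110}}$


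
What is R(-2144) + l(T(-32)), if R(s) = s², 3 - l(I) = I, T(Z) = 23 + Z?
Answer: 4596748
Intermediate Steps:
l(I) = 3 - I
R(-2144) + l(T(-32)) = (-2144)² + (3 - (23 - 32)) = 4596736 + (3 - 1*(-9)) = 4596736 + (3 + 9) = 4596736 + 12 = 4596748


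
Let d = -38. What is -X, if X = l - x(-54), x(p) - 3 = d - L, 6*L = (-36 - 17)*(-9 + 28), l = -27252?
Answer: 164309/6 ≈ 27385.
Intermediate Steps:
L = -1007/6 (L = ((-36 - 17)*(-9 + 28))/6 = (-53*19)/6 = (⅙)*(-1007) = -1007/6 ≈ -167.83)
x(p) = 797/6 (x(p) = 3 + (-38 - 1*(-1007/6)) = 3 + (-38 + 1007/6) = 3 + 779/6 = 797/6)
X = -164309/6 (X = -27252 - 1*797/6 = -27252 - 797/6 = -164309/6 ≈ -27385.)
-X = -1*(-164309/6) = 164309/6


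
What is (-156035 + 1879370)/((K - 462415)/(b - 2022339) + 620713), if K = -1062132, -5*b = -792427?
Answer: 16060220718780/5784598420819 ≈ 2.7764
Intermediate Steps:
b = 792427/5 (b = -1/5*(-792427) = 792427/5 ≈ 1.5849e+5)
(-156035 + 1879370)/((K - 462415)/(b - 2022339) + 620713) = (-156035 + 1879370)/((-1062132 - 462415)/(792427/5 - 2022339) + 620713) = 1723335/(-1524547/(-9319268/5) + 620713) = 1723335/(-1524547*(-5/9319268) + 620713) = 1723335/(7622735/9319268 + 620713) = 1723335/(5784598420819/9319268) = 1723335*(9319268/5784598420819) = 16060220718780/5784598420819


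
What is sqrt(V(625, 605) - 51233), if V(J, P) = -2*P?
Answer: 3*I*sqrt(5827) ≈ 229.0*I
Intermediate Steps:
sqrt(V(625, 605) - 51233) = sqrt(-2*605 - 51233) = sqrt(-1210 - 51233) = sqrt(-52443) = 3*I*sqrt(5827)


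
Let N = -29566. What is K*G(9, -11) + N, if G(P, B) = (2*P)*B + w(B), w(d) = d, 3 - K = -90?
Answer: -49003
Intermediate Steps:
K = 93 (K = 3 - 1*(-90) = 3 + 90 = 93)
G(P, B) = B + 2*B*P (G(P, B) = (2*P)*B + B = 2*B*P + B = B + 2*B*P)
K*G(9, -11) + N = 93*(-11*(1 + 2*9)) - 29566 = 93*(-11*(1 + 18)) - 29566 = 93*(-11*19) - 29566 = 93*(-209) - 29566 = -19437 - 29566 = -49003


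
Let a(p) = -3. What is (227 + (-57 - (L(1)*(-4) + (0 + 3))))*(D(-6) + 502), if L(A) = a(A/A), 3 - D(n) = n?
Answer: 79205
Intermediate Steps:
D(n) = 3 - n
L(A) = -3
(227 + (-57 - (L(1)*(-4) + (0 + 3))))*(D(-6) + 502) = (227 + (-57 - (-3*(-4) + (0 + 3))))*((3 - 1*(-6)) + 502) = (227 + (-57 - (12 + 3)))*((3 + 6) + 502) = (227 + (-57 - 1*15))*(9 + 502) = (227 + (-57 - 15))*511 = (227 - 72)*511 = 155*511 = 79205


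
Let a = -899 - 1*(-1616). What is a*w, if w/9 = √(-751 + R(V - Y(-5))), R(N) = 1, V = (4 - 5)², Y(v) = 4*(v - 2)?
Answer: 32265*I*√30 ≈ 1.7672e+5*I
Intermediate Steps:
Y(v) = -8 + 4*v (Y(v) = 4*(-2 + v) = -8 + 4*v)
V = 1 (V = (-1)² = 1)
w = 45*I*√30 (w = 9*√(-751 + 1) = 9*√(-750) = 9*(5*I*√30) = 45*I*√30 ≈ 246.48*I)
a = 717 (a = -899 + 1616 = 717)
a*w = 717*(45*I*√30) = 32265*I*√30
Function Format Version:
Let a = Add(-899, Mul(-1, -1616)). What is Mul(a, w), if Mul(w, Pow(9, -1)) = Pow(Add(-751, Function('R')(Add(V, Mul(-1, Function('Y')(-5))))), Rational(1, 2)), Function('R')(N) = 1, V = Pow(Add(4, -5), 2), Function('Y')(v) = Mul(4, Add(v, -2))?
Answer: Mul(32265, I, Pow(30, Rational(1, 2))) ≈ Mul(1.7672e+5, I)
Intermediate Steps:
Function('Y')(v) = Add(-8, Mul(4, v)) (Function('Y')(v) = Mul(4, Add(-2, v)) = Add(-8, Mul(4, v)))
V = 1 (V = Pow(-1, 2) = 1)
w = Mul(45, I, Pow(30, Rational(1, 2))) (w = Mul(9, Pow(Add(-751, 1), Rational(1, 2))) = Mul(9, Pow(-750, Rational(1, 2))) = Mul(9, Mul(5, I, Pow(30, Rational(1, 2)))) = Mul(45, I, Pow(30, Rational(1, 2))) ≈ Mul(246.48, I))
a = 717 (a = Add(-899, 1616) = 717)
Mul(a, w) = Mul(717, Mul(45, I, Pow(30, Rational(1, 2)))) = Mul(32265, I, Pow(30, Rational(1, 2)))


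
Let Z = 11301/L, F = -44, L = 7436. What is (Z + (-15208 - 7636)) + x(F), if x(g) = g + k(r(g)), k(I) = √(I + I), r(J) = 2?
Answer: -170168995/7436 ≈ -22884.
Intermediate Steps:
k(I) = √2*√I (k(I) = √(2*I) = √2*√I)
Z = 11301/7436 ≈ 1.5198
x(g) = 2 + g (x(g) = g + √2*√2 = g + 2 = 2 + g)
(Z + (-15208 - 7636)) + x(F) = (11301/7436 + (-15208 - 7636)) + (2 - 44) = (11301/7436 - 22844) - 42 = -169856683/7436 - 42 = -170168995/7436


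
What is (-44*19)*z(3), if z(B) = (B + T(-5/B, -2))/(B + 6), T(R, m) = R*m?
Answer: -15884/27 ≈ -588.30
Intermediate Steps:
z(B) = (B + 10/B)/(6 + B) (z(B) = (B - 5/B*(-2))/(B + 6) = (B + 10/B)/(6 + B))
(-44*19)*z(3) = (-44*19)*((10 + 3²)/(3*(6 + 3))) = -836*(10 + 9)/(3*9) = -836*19/(3*9) = -836*19/27 = -15884/27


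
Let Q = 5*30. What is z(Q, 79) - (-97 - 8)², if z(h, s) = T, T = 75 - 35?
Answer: -10985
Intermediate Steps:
Q = 150
T = 40
z(h, s) = 40
z(Q, 79) - (-97 - 8)² = 40 - (-97 - 8)² = 40 - 1*(-105)² = 40 - 1*11025 = 40 - 11025 = -10985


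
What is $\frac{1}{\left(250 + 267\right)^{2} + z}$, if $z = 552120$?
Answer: $\frac{1}{819409} \approx 1.2204 \cdot 10^{-6}$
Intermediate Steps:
$\frac{1}{\left(250 + 267\right)^{2} + z} = \frac{1}{\left(250 + 267\right)^{2} + 552120} = \frac{1}{517^{2} + 552120} = \frac{1}{267289 + 552120} = \frac{1}{819409}$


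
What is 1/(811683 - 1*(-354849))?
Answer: 1/1166532 ≈ 8.5724e-7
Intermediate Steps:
1/(811683 - 1*(-354849)) = 1/(811683 + 354849) = 1/1166532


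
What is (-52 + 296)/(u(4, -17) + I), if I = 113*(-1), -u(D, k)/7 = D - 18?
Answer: -244/15 ≈ -16.267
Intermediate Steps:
u(D, k) = 126 - 7*D (u(D, k) = -7*(D - 18) = -7*(-18 + D) = 126 - 7*D)
I = -113
(-52 + 296)/(u(4, -17) + I) = (-52 + 296)/((126 - 7*4) - 113) = 244/((126 - 28) - 113) = 244/(98 - 113) = 244/(-15) = 244*(-1/15) = -244/15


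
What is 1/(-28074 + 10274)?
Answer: -1/17800 ≈ -5.6180e-5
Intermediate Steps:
1/(-28074 + 10274) = 1/(-17800) = -1/17800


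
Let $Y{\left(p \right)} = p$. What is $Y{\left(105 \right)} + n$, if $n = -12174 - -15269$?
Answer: $3200$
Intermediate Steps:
$n = 3095$ ($n = -12174 + 15269 = 3095$)
$Y{\left(105 \right)} + n = 105 + 3095 = 3200$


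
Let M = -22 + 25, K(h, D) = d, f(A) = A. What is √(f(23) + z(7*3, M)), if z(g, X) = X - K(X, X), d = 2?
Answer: 2*√6 ≈ 4.8990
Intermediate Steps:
K(h, D) = 2
M = 3
z(g, X) = -2 + X (z(g, X) = X - 1*2 = X - 2 = -2 + X)
√(f(23) + z(7*3, M)) = √(23 + (-2 + 3)) = √(23 + 1) = √24 = 2*√6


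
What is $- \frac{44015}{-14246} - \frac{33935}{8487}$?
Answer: $- \frac{109882705}{120905802} \approx -0.90883$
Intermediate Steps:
$- \frac{44015}{-14246} - \frac{33935}{8487} = \left(-44015\right) \left(- \frac{1}{14246}\right) - \frac{33935}{8487} = \frac{44015}{14246} - \frac{33935}{8487} = - \frac{109882705}{120905802}$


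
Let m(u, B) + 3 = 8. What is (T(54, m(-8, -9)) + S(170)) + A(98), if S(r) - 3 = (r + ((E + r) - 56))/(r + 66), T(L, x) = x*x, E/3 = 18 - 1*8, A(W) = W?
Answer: 15025/118 ≈ 127.33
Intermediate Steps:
m(u, B) = 5 (m(u, B) = -3 + 8 = 5)
E = 30 (E = 3*(18 - 1*8) = 3*(18 - 8) = 3*10 = 30)
T(L, x) = x**2
S(r) = 3 + (-26 + 2*r)/(66 + r) (S(r) = 3 + (r + ((30 + r) - 56))/(r + 66) = 3 + (r + (-26 + r))/(66 + r) = 3 + (-26 + 2*r)/(66 + r))
(T(54, m(-8, -9)) + S(170)) + A(98) = (5**2 + (172 + 5*170)/(66 + 170)) + 98 = (25 + (172 + 850)/236) + 98 = (25 + (1/236)*1022) + 98 = (25 + 511/118) + 98 = 3461/118 + 98 = 15025/118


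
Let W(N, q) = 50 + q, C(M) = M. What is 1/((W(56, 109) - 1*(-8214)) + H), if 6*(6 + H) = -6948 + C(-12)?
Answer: 1/7207 ≈ 0.00013875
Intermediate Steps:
H = -1166 (H = -6 + (-6948 - 12)/6 = -6 + (1/6)*(-6960) = -6 - 1160 = -1166)
1/((W(56, 109) - 1*(-8214)) + H) = 1/(((50 + 109) - 1*(-8214)) - 1166) = 1/((159 + 8214) - 1166) = 1/(8373 - 1166) = 1/7207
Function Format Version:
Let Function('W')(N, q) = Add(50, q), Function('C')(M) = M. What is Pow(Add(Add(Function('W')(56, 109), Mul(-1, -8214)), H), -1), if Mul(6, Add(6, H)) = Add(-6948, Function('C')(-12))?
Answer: Rational(1, 7207) ≈ 0.00013875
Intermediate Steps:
H = -1166 (H = Add(-6, Mul(Rational(1, 6), Add(-6948, -12))) = Add(-6, Mul(Rational(1, 6), -6960)) = Add(-6, -1160) = -1166)
Pow(Add(Add(Function('W')(56, 109), Mul(-1, -8214)), H), -1) = Pow(Add(Add(Add(50, 109), Mul(-1, -8214)), -1166), -1) = Pow(Add(Add(159, 8214), -1166), -1) = Pow(Add(8373, -1166), -1) = Pow(7207, -1) = Rational(1, 7207)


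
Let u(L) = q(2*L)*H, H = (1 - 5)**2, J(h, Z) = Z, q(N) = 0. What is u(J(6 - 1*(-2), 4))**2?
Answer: 0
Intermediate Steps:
H = 16 (H = (-4)**2 = 16)
u(L) = 0 (u(L) = 0*16 = 0)
u(J(6 - 1*(-2), 4))**2 = 0**2 = 0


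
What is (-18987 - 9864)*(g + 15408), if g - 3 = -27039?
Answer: 335479428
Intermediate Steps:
g = -27036 (g = 3 - 27039 = -27036)
(-18987 - 9864)*(g + 15408) = (-18987 - 9864)*(-27036 + 15408) = -28851*(-11628) = 335479428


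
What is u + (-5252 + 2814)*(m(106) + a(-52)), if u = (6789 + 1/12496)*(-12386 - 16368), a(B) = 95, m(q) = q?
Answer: -111158137499/568 ≈ -1.9570e+8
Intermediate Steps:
u = -110879795915/568 (u = (6789 + 1/12496)*(-28754) = (84835345/12496)*(-28754) = -110879795915/568 ≈ -1.9521e+8)
u + (-5252 + 2814)*(m(106) + a(-52)) = -110879795915/568 + (-5252 + 2814)*(106 + 95) = -110879795915/568 - 2438*201 = -110879795915/568 - 490038 = -111158137499/568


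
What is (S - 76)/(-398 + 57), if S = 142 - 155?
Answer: 89/341 ≈ 0.26100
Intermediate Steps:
S = -13
(S - 76)/(-398 + 57) = (-13 - 76)/(-398 + 57) = -89/(-341) = -89*(-1/341) = 89/341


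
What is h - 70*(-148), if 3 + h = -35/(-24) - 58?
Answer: 247211/24 ≈ 10300.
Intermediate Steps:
h = -1429/24 (h = -3 + (-35/(-24) - 58) = -3 + (-35*(-1/24) - 58) = -3 + (35/24 - 58) = -3 - 1357/24 = -1429/24 ≈ -59.542)
h - 70*(-148) = -1429/24 - 70*(-148) = -1429/24 + 10360 = 247211/24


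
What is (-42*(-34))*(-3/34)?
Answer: -126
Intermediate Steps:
(-42*(-34))*(-3/34) = 1428*(-3*1/34) = 1428*(-3/34) = -126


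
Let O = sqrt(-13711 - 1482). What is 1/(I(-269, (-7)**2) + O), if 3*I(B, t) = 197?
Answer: 591/175546 - 9*I*sqrt(15193)/175546 ≈ 0.0033666 - 0.0063194*I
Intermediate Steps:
I(B, t) = 197/3 (I(B, t) = (1/3)*197 = 197/3)
O = I*sqrt(15193) (O = sqrt(-15193) = I*sqrt(15193) ≈ 123.26*I)
1/(I(-269, (-7)**2) + O) = 1/(197/3 + I*sqrt(15193))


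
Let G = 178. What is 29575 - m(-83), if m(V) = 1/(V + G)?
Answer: 2809624/95 ≈ 29575.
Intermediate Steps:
m(V) = 1/(178 + V) (m(V) = 1/(V + 178) = 1/(178 + V))
29575 - m(-83) = 29575 - 1/(178 - 83) = 29575 - 1/95 = 2809624/95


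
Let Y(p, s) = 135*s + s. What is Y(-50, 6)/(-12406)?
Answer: -408/6203 ≈ -0.065775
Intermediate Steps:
Y(p, s) = 136*s
Y(-50, 6)/(-12406) = (136*6)/(-12406) = 816*(-1/12406) = -408/6203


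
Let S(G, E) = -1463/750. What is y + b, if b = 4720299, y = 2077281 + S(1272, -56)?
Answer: 5098183537/750 ≈ 6.7976e+6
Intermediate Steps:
S(G, E) = -1463/750 (S(G, E) = -1463*1/750 = -1463/750)
y = 1557959287/750 (y = 2077281 - 1463/750 = 1557959287/750 ≈ 2.0773e+6)
y + b = 1557959287/750 + 4720299 = 5098183537/750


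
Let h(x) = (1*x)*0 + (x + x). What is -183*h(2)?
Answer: -732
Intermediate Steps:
h(x) = 2*x (h(x) = x*0 + 2*x = 0 + 2*x = 2*x)
-183*h(2) = -366*2 = -183*4 = -732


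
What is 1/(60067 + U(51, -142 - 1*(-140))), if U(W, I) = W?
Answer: 1/60118 ≈ 1.6634e-5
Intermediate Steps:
1/(60067 + U(51, -142 - 1*(-140))) = 1/(60067 + 51) = 1/60118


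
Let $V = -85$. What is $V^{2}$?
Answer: $7225$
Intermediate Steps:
$V^{2} = \left(-85\right)^{2} = 7225$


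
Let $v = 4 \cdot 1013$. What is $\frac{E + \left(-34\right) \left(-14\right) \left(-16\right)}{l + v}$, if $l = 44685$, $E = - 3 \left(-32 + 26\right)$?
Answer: $- \frac{7598}{48737} \approx -0.1559$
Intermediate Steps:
$E = 18$ ($E = \left(-3\right) \left(-6\right) = 18$)
$v = 4052$
$\frac{E + \left(-34\right) \left(-14\right) \left(-16\right)}{l + v} = \frac{18 + \left(-34\right) \left(-14\right) \left(-16\right)}{44685 + 4052} = \frac{18 + 476 \left(-16\right)}{48737} = \left(18 - 7616\right) \frac{1}{48737} = \left(-7598\right) \frac{1}{48737} = - \frac{7598}{48737}$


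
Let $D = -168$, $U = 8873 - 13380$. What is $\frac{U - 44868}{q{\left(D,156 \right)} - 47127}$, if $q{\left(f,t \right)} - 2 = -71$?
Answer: $\frac{49375}{47196} \approx 1.0462$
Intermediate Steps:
$U = -4507$
$q{\left(f,t \right)} = -69$ ($q{\left(f,t \right)} = 2 - 71 = -69$)
$\frac{U - 44868}{q{\left(D,156 \right)} - 47127} = \frac{-4507 - 44868}{-69 - 47127} = - \frac{49375}{-47196} = \left(-49375\right) \left(- \frac{1}{47196}\right) = \frac{49375}{47196}$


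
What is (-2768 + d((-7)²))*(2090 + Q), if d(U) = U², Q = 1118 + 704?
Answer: -1435704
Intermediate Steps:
Q = 1822
(-2768 + d((-7)²))*(2090 + Q) = (-2768 + ((-7)²)²)*(2090 + 1822) = (-2768 + 49²)*3912 = (-2768 + 2401)*3912 = -367*3912 = -1435704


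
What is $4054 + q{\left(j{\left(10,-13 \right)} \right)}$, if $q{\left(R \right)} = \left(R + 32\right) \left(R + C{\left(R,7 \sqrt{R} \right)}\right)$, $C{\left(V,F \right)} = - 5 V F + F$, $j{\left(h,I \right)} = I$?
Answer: $3807 + 8778 i \sqrt{13} \approx 3807.0 + 31650.0 i$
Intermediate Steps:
$C{\left(V,F \right)} = F - 5 F V$ ($C{\left(V,F \right)} = - 5 F V + F = F - 5 F V$)
$q{\left(R \right)} = \left(32 + R\right) \left(R + 7 \sqrt{R} \left(1 - 5 R\right)\right)$ ($q{\left(R \right)} = \left(R + 32\right) \left(R + 7 \sqrt{R} \left(1 - 5 R\right)\right) = \left(32 + R\right) \left(R + 7 \sqrt{R} \left(1 - 5 R\right)\right)$)
$4054 + q{\left(j{\left(10,-13 \right)} \right)} = 4054 + \left(\left(-13\right)^{2} - 1113 \left(-13\right)^{\frac{3}{2}} - 35 \left(-13\right)^{\frac{5}{2}} + 32 \left(-13\right) + 224 \sqrt{-13}\right) = 4054 - \left(247 - 224 i \sqrt{13} + 35 \cdot 169 i \sqrt{13} + 1113 \left(-13\right) i \sqrt{13}\right) = 4054 + \left(169 + 14469 i \sqrt{13} - 5915 i \sqrt{13} - 416 + 224 i \sqrt{13}\right) = 4054 - \left(247 - 8778 i \sqrt{13}\right) = 3807 + 8778 i \sqrt{13}$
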